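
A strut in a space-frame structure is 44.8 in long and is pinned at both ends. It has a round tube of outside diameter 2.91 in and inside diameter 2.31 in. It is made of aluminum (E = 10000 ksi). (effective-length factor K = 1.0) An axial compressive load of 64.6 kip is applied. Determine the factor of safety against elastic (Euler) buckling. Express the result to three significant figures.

n ≈ 1.62

d_o = 2.91 in, d_i = 2.31 in
I = π(d_o⁴ − d_i⁴)/64 = π(2.91⁴ − 2.310⁴)/64 = 2.122 in⁴
Effective length L_e = K·L = 1 × 44.8 = 44.80 in
P_cr = π²EI / L_e² = π² × 10000×10³ × 2.122 / 44.80² = 1.044×10^5 lb
Factor of safety n = P_cr / P = 104.36 / 64.6 = 1.62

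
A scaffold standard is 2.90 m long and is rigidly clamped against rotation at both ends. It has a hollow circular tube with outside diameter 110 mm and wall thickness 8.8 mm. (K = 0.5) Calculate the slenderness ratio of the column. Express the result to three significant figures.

Inner diameter d_i = 110 − 2×8.8 = 92.40 mm
I = π(d_o⁴ − d_i⁴)/64 = π(110⁴ − 92.40⁴)/64 = 3.609×10^6 mm⁴
A = 2.798×10^3 mm²;  r_min = √(I/A) = √(3.609×10^6/2.798×10^3) = 35.91 mm
L_e = K·L = 0.5 × 2.90 m = 1.450 m = 1450.0 mm
λ = L_e / r_min = 1450.0 / 35.91 = 40.4

λ ≈ 40.4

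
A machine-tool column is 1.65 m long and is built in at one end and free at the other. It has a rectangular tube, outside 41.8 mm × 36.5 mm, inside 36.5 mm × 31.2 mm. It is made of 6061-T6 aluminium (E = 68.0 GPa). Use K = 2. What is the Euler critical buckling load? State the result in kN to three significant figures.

Weak-axis I_min = (h_o·b_o³ − h_i·b_i³)/12 with b_o = 36.5, b_i = 31.20 mm (shorter outer/inner sides).
I_min = (41.8×36.5³ − 36.50×31.20³)/12 = 7.701×10^4 mm⁴
I = 7.701×10^4 mm⁴ = 7.701×10^-8 m⁴
Effective length L_e = K·L = 2 × 1.65 = 3.300 m
P_cr = π²EI / L_e² = π² × 68.0×10⁹ × 7.701×10^-8 / 3.300² = 4.746×10^3 N

P_cr ≈ 4.75 kN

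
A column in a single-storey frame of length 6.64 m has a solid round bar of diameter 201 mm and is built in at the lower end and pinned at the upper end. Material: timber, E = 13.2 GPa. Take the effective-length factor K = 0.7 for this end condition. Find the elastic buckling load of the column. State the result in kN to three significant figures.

I = πd⁴/64 = π×201⁴/64 = 8.012×10^7 mm⁴
I = 8.012×10^7 mm⁴ = 8.012×10^-5 m⁴
Effective length L_e = K·L = 0.7 × 6.64 = 4.648 m
P_cr = π²EI / L_e² = π² × 13.2×10⁹ × 8.012×10^-5 / 4.648² = 4.832×10^5 N

P_cr ≈ 483 kN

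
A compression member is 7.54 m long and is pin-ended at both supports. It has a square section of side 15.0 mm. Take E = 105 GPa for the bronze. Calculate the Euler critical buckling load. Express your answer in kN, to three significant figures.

P_cr ≈ 0.0769 kN

I = a⁴/12 = 15.0⁴/12 = 4.219×10^3 mm⁴
I = 4.219×10^3 mm⁴ = 4.219×10^-9 m⁴
Effective length L_e = K·L = 1 × 7.54 = 7.540 m
P_cr = π²EI / L_e² = π² × 105×10⁹ × 4.219×10^-9 / 7.540² = 76.90 N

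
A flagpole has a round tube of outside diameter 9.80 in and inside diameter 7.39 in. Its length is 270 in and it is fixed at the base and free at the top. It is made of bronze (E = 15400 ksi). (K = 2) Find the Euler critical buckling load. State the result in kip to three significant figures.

P_cr ≈ 160 kip

d_o = 9.80 in, d_i = 7.39 in
I = π(d_o⁴ − d_i⁴)/64 = π(9.80⁴ − 7.390⁴)/64 = 306.4 in⁴
Effective length L_e = K·L = 2 × 270 = 540.0 in
P_cr = π²EI / L_e² = π² × 15400×10³ × 306.4 / 540.0² = 1.597×10^5 lb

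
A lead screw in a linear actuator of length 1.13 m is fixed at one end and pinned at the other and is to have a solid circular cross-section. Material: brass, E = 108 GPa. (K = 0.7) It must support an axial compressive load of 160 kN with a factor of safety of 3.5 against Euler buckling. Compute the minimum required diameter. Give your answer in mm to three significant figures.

d ≈ 50.9 mm

Required P_cr = n·P = 3.5 × 160 = 560.0 kN
L_e = K·L = 0.7 × 1.13 = 0.7910 m
Required I = P_cr·L_e²/(π²E) = 5.600×10^5 × 0.7910² / (π² × 1.08×10^11) = 3.287×10^-7 m⁴
I_req = 3.287×10^5 mm⁴
Solid circle: I = πd⁴/64  ⇒  d = (64I/π)^(1/4) = (64×3.287×10^5/π)^(1/4) = 50.9 mm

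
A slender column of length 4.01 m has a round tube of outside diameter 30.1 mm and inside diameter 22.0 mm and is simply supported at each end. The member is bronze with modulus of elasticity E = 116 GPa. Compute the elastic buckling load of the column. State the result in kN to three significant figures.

d_o = 30.1 mm, d_i = 22.0 mm
I = π(d_o⁴ − d_i⁴)/64 = π(30.1⁴ − 22.00⁴)/64 = 2.879×10^4 mm⁴
I = 2.879×10^4 mm⁴ = 2.879×10^-8 m⁴
Effective length L_e = K·L = 1 × 4.01 = 4.010 m
P_cr = π²EI / L_e² = π² × 116×10⁹ × 2.879×10^-8 / 4.010² = 2.050×10^3 N

P_cr ≈ 2.05 kN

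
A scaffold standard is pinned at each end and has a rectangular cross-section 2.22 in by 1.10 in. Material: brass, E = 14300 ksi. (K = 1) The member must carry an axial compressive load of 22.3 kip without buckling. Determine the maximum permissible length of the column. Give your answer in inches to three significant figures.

L_max ≈ 39.5 in

Buckling occurs about the weak axis: I_min = h·b³/12 with b = 1.10 in (the shorter side).
I_min = 2.22×1.10³/12 = 0.2462 in⁴
At the buckling limit P_cr = P = 2.230×10^4 lb
From P_cr = π²EI/(K·L)²:  L = (1/K)·√(π²EI/P_cr) = (1/1)·√(π²×1.43×10^7×0.2462/2.230×10^4)
L = 39.5 in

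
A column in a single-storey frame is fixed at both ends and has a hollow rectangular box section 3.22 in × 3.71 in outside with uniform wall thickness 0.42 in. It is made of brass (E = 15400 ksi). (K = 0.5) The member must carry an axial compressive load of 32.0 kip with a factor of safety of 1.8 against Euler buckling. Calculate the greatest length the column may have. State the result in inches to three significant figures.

Inner dimensions: h_i = 3.71 − 2×0.42 = 2.870 in, b_i = 3.22 − 2×0.42 = 2.380 in
Weak-axis I_min = (h_o·b_o³ − h_i·b_i³)/12 with b_o = 3.22, b_i = 2.380 in (shorter outer/inner sides).
I_min = (3.71×3.22³ − 2.870×2.380³)/12 = 7.098 in⁴
Required critical load P_cr = n·P = 1.8 × 32.0 = 57.60 kip = 5.760×10^4 lb
From P_cr = π²EI/(K·L)²:  L = (1/K)·√(π²EI/P_cr) = (1/0.5)·√(π²×1.54×10^7×7.098/5.760×10^4)
L = 274 in

L_max ≈ 274 in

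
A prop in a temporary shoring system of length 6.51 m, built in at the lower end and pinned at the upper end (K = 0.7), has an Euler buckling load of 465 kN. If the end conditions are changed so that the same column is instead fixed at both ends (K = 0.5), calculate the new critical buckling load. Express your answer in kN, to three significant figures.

P_cr ∝ 1/K², so P_cr,new = P_cr,old × (K_old/K_new)² = 465 × (0.7/0.5)²
= 465 × 1.960 = 911 kN

P_cr ≈ 911 kN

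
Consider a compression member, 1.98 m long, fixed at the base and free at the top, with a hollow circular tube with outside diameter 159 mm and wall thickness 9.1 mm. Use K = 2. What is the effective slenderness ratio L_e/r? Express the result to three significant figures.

Inner diameter d_i = 159 − 2×9.1 = 140.8 mm
I = π(d_o⁴ − d_i⁴)/64 = π(159⁴ − 140.8⁴)/64 = 1.208×10^7 mm⁴
A = 4.285×10^3 mm²;  r_min = √(I/A) = √(1.208×10^7/4.285×10^3) = 53.10 mm
L_e = K·L = 2 × 1.98 m = 3.960 m = 3960.0 mm
λ = L_e / r_min = 3960.0 / 53.10 = 74.6

λ ≈ 74.6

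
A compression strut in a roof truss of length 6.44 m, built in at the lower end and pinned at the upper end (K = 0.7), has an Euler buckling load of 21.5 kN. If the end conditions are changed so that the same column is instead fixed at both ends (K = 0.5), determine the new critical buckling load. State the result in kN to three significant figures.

P_cr ∝ 1/K², so P_cr,new = P_cr,old × (K_old/K_new)² = 21.5 × (0.7/0.5)²
= 21.5 × 1.960 = 42.1 kN

P_cr ≈ 42.1 kN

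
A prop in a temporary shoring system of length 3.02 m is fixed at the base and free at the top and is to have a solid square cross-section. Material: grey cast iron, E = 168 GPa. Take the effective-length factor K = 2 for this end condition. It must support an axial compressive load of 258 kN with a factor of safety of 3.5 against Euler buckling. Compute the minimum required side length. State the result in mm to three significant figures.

a ≈ 124 mm

Required P_cr = n·P = 3.5 × 258 = 903.0 kN
L_e = K·L = 2 × 3.02 = 6.040 m
Required I = P_cr·L_e²/(π²E) = 9.030×10^5 × 6.040² / (π² × 1.68×10^11) = 1.987×10^-5 m⁴
I_req = 1.987×10^7 mm⁴
Solid square: I = a⁴/12  ⇒  a = (12I)^(1/4) = (12×1.987×10^7)^(1/4) = 124 mm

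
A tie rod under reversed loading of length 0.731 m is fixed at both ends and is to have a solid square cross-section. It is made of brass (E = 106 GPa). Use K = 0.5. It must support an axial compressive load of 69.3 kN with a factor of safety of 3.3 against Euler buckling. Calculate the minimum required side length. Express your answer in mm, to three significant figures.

Required P_cr = n·P = 3.3 × 69.3 = 228.7 kN
L_e = K·L = 0.5 × 0.731 = 0.3655 m
Required I = P_cr·L_e²/(π²E) = 2.287×10^5 × 0.3655² / (π² × 1.06×10^11) = 2.920×10^-8 m⁴
I_req = 2.920×10^4 mm⁴
Solid square: I = a⁴/12  ⇒  a = (12I)^(1/4) = (12×2.920×10^4)^(1/4) = 24.3 mm

a ≈ 24.3 mm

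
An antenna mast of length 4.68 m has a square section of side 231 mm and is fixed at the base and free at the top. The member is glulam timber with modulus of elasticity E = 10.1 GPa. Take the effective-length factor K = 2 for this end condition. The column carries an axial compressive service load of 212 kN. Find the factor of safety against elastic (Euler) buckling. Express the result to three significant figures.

n ≈ 1.27

I = a⁴/12 = 231⁴/12 = 2.373×10^8 mm⁴
I = 2.373×10^8 mm⁴ = 2.373×10^-4 m⁴
Effective length L_e = K·L = 2 × 4.68 = 9.360 m
P_cr = π²EI / L_e² = π² × 10.1×10⁹ × 2.373×10^-4 / 9.360² = 2.700×10^5 N
Factor of safety n = P_cr / P = 269.98 / 212 = 1.27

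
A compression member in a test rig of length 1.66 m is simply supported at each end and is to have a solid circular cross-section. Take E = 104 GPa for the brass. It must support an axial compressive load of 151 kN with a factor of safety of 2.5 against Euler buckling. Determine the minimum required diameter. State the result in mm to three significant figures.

d ≈ 67.4 mm

Required P_cr = n·P = 2.5 × 151 = 377.5 kN
L_e = K·L = 1 × 1.66 = 1.660 m
Required I = P_cr·L_e²/(π²E) = 3.775×10^5 × 1.660² / (π² × 1.04×10^11) = 1.013×10^-6 m⁴
I_req = 1.013×10^6 mm⁴
Solid circle: I = πd⁴/64  ⇒  d = (64I/π)^(1/4) = (64×1.013×10^6/π)^(1/4) = 67.4 mm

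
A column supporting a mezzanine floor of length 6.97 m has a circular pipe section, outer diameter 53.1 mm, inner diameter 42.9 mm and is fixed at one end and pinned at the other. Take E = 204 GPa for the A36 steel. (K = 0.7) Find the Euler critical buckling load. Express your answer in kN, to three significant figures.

P_cr ≈ 18.9 kN

d_o = 53.1 mm, d_i = 42.9 mm
I = π(d_o⁴ − d_i⁴)/64 = π(53.1⁴ − 42.90⁴)/64 = 2.240×10^5 mm⁴
I = 2.240×10^5 mm⁴ = 2.240×10^-7 m⁴
Effective length L_e = K·L = 0.7 × 6.97 = 4.879 m
P_cr = π²EI / L_e² = π² × 204×10⁹ × 2.240×10^-7 / 4.879² = 1.895×10^4 N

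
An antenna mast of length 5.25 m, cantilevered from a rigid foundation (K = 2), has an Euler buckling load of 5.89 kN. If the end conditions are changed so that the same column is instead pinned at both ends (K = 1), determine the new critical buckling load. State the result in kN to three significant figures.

P_cr ≈ 23.6 kN

P_cr ∝ 1/K², so P_cr,new = P_cr,old × (K_old/K_new)² = 5.89 × (2/1)²
= 5.89 × 4.000 = 23.6 kN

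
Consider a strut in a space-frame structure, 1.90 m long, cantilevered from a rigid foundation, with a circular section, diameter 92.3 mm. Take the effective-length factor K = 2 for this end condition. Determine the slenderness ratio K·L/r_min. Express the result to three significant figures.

I = πd⁴/64 = π×92.3⁴/64 = 3.563×10^6 mm⁴
A = 6.691×10^3 mm²;  r_min = √(I/A) = √(3.563×10^6/6.691×10^3) = 23.08 mm
L_e = K·L = 2 × 1.90 m = 3.800 m = 3800.0 mm
λ = L_e / r_min = 3800.0 / 23.08 = 165

λ ≈ 165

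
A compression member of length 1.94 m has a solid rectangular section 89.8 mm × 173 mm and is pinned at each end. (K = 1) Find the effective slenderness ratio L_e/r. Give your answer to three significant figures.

λ ≈ 74.8

For a rectangle r_min = b/√12 = 89.8/√12 = 25.92 mm
L_e = K·L = 1 × 1.94 m = 1.940 m = 1940.0 mm
λ = L_e / r_min = 1940.0 / 25.92 = 74.8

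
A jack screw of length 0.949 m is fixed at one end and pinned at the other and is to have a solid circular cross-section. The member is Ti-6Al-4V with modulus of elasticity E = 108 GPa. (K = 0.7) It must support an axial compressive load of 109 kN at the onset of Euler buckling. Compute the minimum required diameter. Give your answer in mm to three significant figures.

d ≈ 31.0 mm

L_e = K·L = 0.7 × 0.949 = 0.6643 m
Required I = P_cr·L_e²/(π²E) = 1.090×10^5 × 0.6643² / (π² × 1.08×10^11) = 4.513×10^-8 m⁴
I_req = 4.513×10^4 mm⁴
Solid circle: I = πd⁴/64  ⇒  d = (64I/π)^(1/4) = (64×4.513×10^4/π)^(1/4) = 31.0 mm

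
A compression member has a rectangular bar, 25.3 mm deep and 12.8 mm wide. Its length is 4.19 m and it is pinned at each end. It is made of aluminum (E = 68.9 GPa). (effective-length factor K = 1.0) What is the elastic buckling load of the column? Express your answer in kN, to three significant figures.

Buckling occurs about the weak axis: I_min = h·b³/12 with b = 12.8 mm (the shorter side).
I_min = 25.3×12.8³/12 = 4.421×10^3 mm⁴
I = 4.421×10^3 mm⁴ = 4.421×10^-9 m⁴
Effective length L_e = K·L = 1 × 4.19 = 4.190 m
P_cr = π²EI / L_e² = π² × 68.9×10⁹ × 4.421×10^-9 / 4.190² = 171.3 N

P_cr ≈ 0.171 kN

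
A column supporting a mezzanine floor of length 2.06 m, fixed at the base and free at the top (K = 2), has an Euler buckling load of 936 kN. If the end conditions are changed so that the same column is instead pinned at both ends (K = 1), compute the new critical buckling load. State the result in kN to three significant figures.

P_cr ≈ 3740 kN

P_cr ∝ 1/K², so P_cr,new = P_cr,old × (K_old/K_new)² = 936 × (2/1)²
= 936 × 4.000 = 3740 kN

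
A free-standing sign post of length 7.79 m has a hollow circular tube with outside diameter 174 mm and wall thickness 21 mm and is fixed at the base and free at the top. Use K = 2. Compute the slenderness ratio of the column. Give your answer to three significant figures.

Inner diameter d_i = 174 − 2×21 = 132.0 mm
I = π(d_o⁴ − d_i⁴)/64 = π(174⁴ − 132.0⁴)/64 = 3.009×10^7 mm⁴
A = 1.009×10^4 mm²;  r_min = √(I/A) = √(3.009×10^7/1.009×10^4) = 54.60 mm
L_e = K·L = 2 × 7.79 m = 15.58 m = 15580 mm
λ = L_e / r_min = 15580 / 54.60 = 285

λ ≈ 285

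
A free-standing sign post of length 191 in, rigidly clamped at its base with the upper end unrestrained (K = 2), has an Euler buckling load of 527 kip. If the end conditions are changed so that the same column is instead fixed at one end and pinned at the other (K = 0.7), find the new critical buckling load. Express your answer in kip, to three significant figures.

P_cr ∝ 1/K², so P_cr,new = P_cr,old × (K_old/K_new)² = 527 × (2/0.7)²
= 527 × 8.163 = 4300 kip

P_cr ≈ 4300 kip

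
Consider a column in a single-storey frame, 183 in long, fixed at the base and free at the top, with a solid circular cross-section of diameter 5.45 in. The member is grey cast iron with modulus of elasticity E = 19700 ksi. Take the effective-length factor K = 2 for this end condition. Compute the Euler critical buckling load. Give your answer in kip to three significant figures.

I = πd⁴/64 = π×5.45⁴/64 = 43.31 in⁴
Effective length L_e = K·L = 2 × 183 = 366.0 in
P_cr = π²EI / L_e² = π² × 19700×10³ × 43.31 / 366.0² = 6.286×10^4 lb

P_cr ≈ 62.9 kip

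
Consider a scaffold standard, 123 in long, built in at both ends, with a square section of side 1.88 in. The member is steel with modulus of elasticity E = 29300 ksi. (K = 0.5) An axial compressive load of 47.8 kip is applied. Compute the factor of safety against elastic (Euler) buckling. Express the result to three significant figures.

I = a⁴/12 = 1.88⁴/12 = 1.041 in⁴
Effective length L_e = K·L = 0.5 × 123 = 61.50 in
P_cr = π²EI / L_e² = π² × 29300×10³ × 1.041 / 61.50² = 7.959×10^4 lb
Factor of safety n = P_cr / P = 79.592 / 47.8 = 1.67

n ≈ 1.67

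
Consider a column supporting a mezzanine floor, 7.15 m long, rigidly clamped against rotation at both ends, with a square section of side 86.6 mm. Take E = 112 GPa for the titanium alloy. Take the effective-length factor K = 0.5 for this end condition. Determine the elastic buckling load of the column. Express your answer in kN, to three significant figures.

P_cr ≈ 405 kN

I = a⁴/12 = 86.6⁴/12 = 4.687×10^6 mm⁴
I = 4.687×10^6 mm⁴ = 4.687×10^-6 m⁴
Effective length L_e = K·L = 0.5 × 7.15 = 3.575 m
P_cr = π²EI / L_e² = π² × 112×10⁹ × 4.687×10^-6 / 3.575² = 4.054×10^5 N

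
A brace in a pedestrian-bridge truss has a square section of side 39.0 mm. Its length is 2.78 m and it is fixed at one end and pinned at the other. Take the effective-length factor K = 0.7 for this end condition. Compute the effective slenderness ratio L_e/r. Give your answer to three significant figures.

For a square r = a/√12 = 39.0/√12 = 11.26 mm
L_e = K·L = 0.7 × 2.78 m = 1.946 m = 1946.0 mm
λ = L_e / r_min = 1946.0 / 11.26 = 173

λ ≈ 173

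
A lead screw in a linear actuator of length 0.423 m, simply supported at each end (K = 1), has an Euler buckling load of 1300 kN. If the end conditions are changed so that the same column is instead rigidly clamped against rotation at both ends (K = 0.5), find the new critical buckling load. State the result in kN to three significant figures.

P_cr ≈ 5200 kN

P_cr ∝ 1/K², so P_cr,new = P_cr,old × (K_old/K_new)² = 1300 × (1/0.5)²
= 1300 × 4.000 = 5200 kN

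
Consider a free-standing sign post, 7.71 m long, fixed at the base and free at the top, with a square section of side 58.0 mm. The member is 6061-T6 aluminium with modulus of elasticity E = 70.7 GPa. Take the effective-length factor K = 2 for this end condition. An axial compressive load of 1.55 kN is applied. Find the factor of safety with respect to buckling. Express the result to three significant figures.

n ≈ 1.79

I = a⁴/12 = 58.0⁴/12 = 9.430×10^5 mm⁴
I = 9.430×10^5 mm⁴ = 9.430×10^-7 m⁴
Effective length L_e = K·L = 2 × 7.71 = 15.42 m
P_cr = π²EI / L_e² = π² × 70.7×10⁹ × 9.430×10^-7 / 15.42² = 2.767×10^3 N
Factor of safety n = P_cr / P = 2.7675 / 1.55 = 1.79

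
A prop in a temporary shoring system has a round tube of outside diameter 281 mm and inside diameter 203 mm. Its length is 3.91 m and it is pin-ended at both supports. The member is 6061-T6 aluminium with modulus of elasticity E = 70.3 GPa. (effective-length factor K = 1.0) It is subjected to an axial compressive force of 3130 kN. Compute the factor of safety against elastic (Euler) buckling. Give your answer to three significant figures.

d_o = 281 mm, d_i = 203 mm
I = π(d_o⁴ − d_i⁴)/64 = π(281⁴ − 203.0⁴)/64 = 2.227×10^8 mm⁴
I = 2.227×10^8 mm⁴ = 2.227×10^-4 m⁴
Effective length L_e = K·L = 1 × 3.91 = 3.910 m
P_cr = π²EI / L_e² = π² × 70.3×10⁹ × 2.227×10^-4 / 3.910² = 1.011×10^7 N
Factor of safety n = P_cr / P = 10107 / 3130 = 3.23

n ≈ 3.23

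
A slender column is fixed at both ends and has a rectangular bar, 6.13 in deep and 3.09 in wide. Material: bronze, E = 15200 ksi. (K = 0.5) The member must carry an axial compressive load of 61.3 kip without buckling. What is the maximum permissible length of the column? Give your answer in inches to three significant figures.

Buckling occurs about the weak axis: I_min = h·b³/12 with b = 3.09 in (the shorter side).
I_min = 6.13×3.09³/12 = 15.07 in⁴
At the buckling limit P_cr = P = 6.130×10^4 lb
From P_cr = π²EI/(K·L)²:  L = (1/K)·√(π²EI/P_cr) = (1/0.5)·√(π²×1.52×10^7×15.07/6.130×10^4)
L = 384 in

L_max ≈ 384 in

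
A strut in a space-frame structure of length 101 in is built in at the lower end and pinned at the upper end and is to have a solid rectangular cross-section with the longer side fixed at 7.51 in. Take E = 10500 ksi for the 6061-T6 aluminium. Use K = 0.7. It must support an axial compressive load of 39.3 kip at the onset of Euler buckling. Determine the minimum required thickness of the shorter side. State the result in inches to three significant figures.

L_e = K·L = 0.7 × 101 = 70.70 in
Required I = P_cr·L_e²/(π²E) = 3.930×10^4 × 70.70² / (π² × 1.05×10^7) = 1.896 in⁴
Rectangle, weak axis: I_min = h·b³/12 with h = 7.51 in fixed  ⇒  b = (12I/h)^(1/3) = 1.45 in

b ≈ 1.45 in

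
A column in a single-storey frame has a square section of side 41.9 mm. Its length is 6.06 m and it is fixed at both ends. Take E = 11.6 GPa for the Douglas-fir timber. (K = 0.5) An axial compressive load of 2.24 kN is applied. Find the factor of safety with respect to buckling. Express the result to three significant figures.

n ≈ 1.43

I = a⁴/12 = 41.9⁴/12 = 2.568×10^5 mm⁴
I = 2.568×10^5 mm⁴ = 2.568×10^-7 m⁴
Effective length L_e = K·L = 0.5 × 6.06 = 3.030 m
P_cr = π²EI / L_e² = π² × 11.6×10⁹ × 2.568×10^-7 / 3.030² = 3.203×10^3 N
Factor of safety n = P_cr / P = 3.2029 / 2.24 = 1.43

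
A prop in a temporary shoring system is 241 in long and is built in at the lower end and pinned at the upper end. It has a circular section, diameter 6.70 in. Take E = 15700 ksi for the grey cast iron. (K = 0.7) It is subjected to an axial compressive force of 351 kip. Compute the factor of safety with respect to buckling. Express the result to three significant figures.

n ≈ 1.53

I = πd⁴/64 = π×6.70⁴/64 = 98.92 in⁴
Effective length L_e = K·L = 0.7 × 241 = 168.7 in
P_cr = π²EI / L_e² = π² × 15700×10³ × 98.92 / 168.7² = 5.386×10^5 lb
Factor of safety n = P_cr / P = 538.57 / 351 = 1.53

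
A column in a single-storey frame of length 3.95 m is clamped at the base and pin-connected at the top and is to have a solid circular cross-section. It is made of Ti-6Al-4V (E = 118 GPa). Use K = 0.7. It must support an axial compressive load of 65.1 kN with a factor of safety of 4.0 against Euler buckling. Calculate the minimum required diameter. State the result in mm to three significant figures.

Required P_cr = n·P = 4.0 × 65.1 = 260.4 kN
L_e = K·L = 0.7 × 3.95 = 2.765 m
Required I = P_cr·L_e²/(π²E) = 2.604×10^5 × 2.765² / (π² × 1.18×10^11) = 1.709×10^-6 m⁴
I_req = 1.709×10^6 mm⁴
Solid circle: I = πd⁴/64  ⇒  d = (64I/π)^(1/4) = (64×1.709×10^6/π)^(1/4) = 76.8 mm

d ≈ 76.8 mm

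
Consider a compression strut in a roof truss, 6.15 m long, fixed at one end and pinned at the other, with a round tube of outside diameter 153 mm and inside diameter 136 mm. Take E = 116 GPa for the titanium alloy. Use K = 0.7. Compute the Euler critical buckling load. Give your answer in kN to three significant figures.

d_o = 153 mm, d_i = 136 mm
I = π(d_o⁴ − d_i⁴)/64 = π(153⁴ − 136.0⁴)/64 = 1.011×10^7 mm⁴
I = 1.011×10^7 mm⁴ = 1.011×10^-5 m⁴
Effective length L_e = K·L = 0.7 × 6.15 = 4.305 m
P_cr = π²EI / L_e² = π² × 116×10⁹ × 1.011×10^-5 / 4.305² = 6.243×10^5 N

P_cr ≈ 624 kN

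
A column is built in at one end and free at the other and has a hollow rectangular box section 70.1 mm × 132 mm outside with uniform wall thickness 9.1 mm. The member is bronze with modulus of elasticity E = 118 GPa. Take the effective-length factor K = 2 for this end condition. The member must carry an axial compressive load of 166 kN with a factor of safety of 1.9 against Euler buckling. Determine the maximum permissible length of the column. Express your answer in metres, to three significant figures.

L_max ≈ 1.51 m

Inner dimensions: h_i = 132 − 2×9.1 = 113.8 mm, b_i = 70.1 − 2×9.1 = 51.90 mm
Weak-axis I_min = (h_o·b_o³ − h_i·b_i³)/12 with b_o = 70.1, b_i = 51.90 mm (shorter outer/inner sides).
I_min = (132×70.1³ − 113.8×51.90³)/12 = 2.463×10^6 mm⁴
I = 2.463×10^-6 m⁴
Required critical load P_cr = n·P = 1.9 × 166 = 315.4 kN = 3.154×10^5 N
From P_cr = π²EI/(K·L)²:  L = (1/K)·√(π²EI/P_cr) = (1/2)·√(π²×1.18×10^11×2.463×10^-6/3.154×10^5)
L = 1.51 m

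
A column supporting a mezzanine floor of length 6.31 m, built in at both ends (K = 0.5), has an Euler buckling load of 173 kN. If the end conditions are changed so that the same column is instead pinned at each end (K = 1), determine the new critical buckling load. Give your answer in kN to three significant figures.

P_cr ≈ 43.2 kN

P_cr ∝ 1/K², so P_cr,new = P_cr,old × (K_old/K_new)² = 173 × (0.5/1)²
= 173 × 0.2500 = 43.2 kN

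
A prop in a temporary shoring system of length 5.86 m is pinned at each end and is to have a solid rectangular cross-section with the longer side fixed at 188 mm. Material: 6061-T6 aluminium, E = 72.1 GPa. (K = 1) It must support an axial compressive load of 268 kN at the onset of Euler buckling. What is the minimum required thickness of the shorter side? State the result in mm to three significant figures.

b ≈ 93.8 mm

L_e = K·L = 1 × 5.86 = 5.860 m
Required I = P_cr·L_e²/(π²E) = 2.680×10^5 × 5.860² / (π² × 7.21×10^10) = 1.293×10^-5 m⁴
I_req = 1.293×10^7 mm⁴
Rectangle, weak axis: I_min = h·b³/12 with h = 188 mm fixed  ⇒  b = (12I/h)^(1/3) = 93.8 mm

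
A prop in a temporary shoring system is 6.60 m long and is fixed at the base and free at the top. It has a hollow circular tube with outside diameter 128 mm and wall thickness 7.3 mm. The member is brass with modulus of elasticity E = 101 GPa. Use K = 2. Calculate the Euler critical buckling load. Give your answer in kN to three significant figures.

P_cr ≈ 28.9 kN

Inner diameter d_i = 128 − 2×7.3 = 113.4 mm
I = π(d_o⁴ − d_i⁴)/64 = π(128⁴ − 113.4⁴)/64 = 5.059×10^6 mm⁴
I = 5.059×10^6 mm⁴ = 5.059×10^-6 m⁴
Effective length L_e = K·L = 2 × 6.60 = 13.20 m
P_cr = π²EI / L_e² = π² × 101×10⁹ × 5.059×10^-6 / 13.20² = 2.894×10^4 N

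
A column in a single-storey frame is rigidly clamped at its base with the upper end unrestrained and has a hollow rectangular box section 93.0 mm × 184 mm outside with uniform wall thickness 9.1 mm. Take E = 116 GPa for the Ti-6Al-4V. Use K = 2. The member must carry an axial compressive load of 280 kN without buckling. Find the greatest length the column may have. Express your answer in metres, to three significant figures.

Inner dimensions: h_i = 184 − 2×9.1 = 165.8 mm, b_i = 93.0 − 2×9.1 = 74.80 mm
Weak-axis I_min = (h_o·b_o³ − h_i·b_i³)/12 with b_o = 93.0, b_i = 74.80 mm (shorter outer/inner sides).
I_min = (184×93.0³ − 165.8×74.80³)/12 = 6.551×10^6 mm⁴
I = 6.551×10^-6 m⁴
At the buckling limit P_cr = P = 2.800×10^5 N
From P_cr = π²EI/(K·L)²:  L = (1/K)·√(π²EI/P_cr) = (1/2)·√(π²×1.16×10^11×6.551×10^-6/2.800×10^5)
L = 2.59 m

L_max ≈ 2.59 m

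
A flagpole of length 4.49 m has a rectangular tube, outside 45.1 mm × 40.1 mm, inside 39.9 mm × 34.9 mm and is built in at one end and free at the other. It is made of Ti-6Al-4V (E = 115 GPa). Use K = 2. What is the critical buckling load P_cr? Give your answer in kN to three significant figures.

P_cr ≈ 1.42 kN

Weak-axis I_min = (h_o·b_o³ − h_i·b_i³)/12 with b_o = 40.1, b_i = 34.90 mm (shorter outer/inner sides).
I_min = (45.1×40.1³ − 39.90×34.90³)/12 = 1.010×10^5 mm⁴
I = 1.010×10^5 mm⁴ = 1.010×10^-7 m⁴
Effective length L_e = K·L = 2 × 4.49 = 8.980 m
P_cr = π²EI / L_e² = π² × 115×10⁹ × 1.010×10^-7 / 8.980² = 1.422×10^3 N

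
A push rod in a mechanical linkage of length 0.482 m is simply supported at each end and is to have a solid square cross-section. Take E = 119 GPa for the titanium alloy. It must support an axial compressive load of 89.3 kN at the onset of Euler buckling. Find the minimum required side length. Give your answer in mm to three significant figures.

L_e = K·L = 1 × 0.482 = 0.4820 m
Required I = P_cr·L_e²/(π²E) = 8.930×10^4 × 0.4820² / (π² × 1.19×10^11) = 1.766×10^-8 m⁴
I_req = 1.766×10^4 mm⁴
Solid square: I = a⁴/12  ⇒  a = (12I)^(1/4) = (12×1.766×10^4)^(1/4) = 21.5 mm

a ≈ 21.5 mm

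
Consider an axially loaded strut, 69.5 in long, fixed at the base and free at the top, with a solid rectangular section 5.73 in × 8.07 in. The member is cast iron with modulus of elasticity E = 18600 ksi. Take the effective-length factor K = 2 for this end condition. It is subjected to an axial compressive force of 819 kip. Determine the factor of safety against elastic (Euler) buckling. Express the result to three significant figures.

Buckling occurs about the weak axis: I_min = h·b³/12 with b = 5.73 in (the shorter side).
I_min = 8.07×5.73³/12 = 126.5 in⁴
Effective length L_e = K·L = 2 × 69.5 = 139.0 in
P_cr = π²EI / L_e² = π² × 18600×10³ × 126.5 / 139.0² = 1.202×10^6 lb
Factor of safety n = P_cr / P = 1202.1 / 819 = 1.47

n ≈ 1.47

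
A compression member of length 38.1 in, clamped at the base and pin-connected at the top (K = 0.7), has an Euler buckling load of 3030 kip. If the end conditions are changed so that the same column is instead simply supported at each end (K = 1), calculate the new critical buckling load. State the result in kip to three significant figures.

P_cr ∝ 1/K², so P_cr,new = P_cr,old × (K_old/K_new)² = 3030 × (0.7/1)²
= 3030 × 0.4900 = 1480 kip

P_cr ≈ 1480 kip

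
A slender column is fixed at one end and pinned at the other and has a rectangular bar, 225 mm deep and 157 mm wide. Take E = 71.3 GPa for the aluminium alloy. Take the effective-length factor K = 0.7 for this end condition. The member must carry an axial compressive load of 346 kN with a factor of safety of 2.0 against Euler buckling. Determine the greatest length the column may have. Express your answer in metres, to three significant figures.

L_max ≈ 12.3 m

Buckling occurs about the weak axis: I_min = h·b³/12 with b = 157 mm (the shorter side).
I_min = 225×157³/12 = 7.256×10^7 mm⁴
I = 7.256×10^-5 m⁴
Required critical load P_cr = n·P = 2.0 × 346 = 692.0 kN = 6.920×10^5 N
From P_cr = π²EI/(K·L)²:  L = (1/K)·√(π²EI/P_cr) = (1/0.7)·√(π²×7.13×10^10×7.256×10^-5/6.920×10^5)
L = 12.3 m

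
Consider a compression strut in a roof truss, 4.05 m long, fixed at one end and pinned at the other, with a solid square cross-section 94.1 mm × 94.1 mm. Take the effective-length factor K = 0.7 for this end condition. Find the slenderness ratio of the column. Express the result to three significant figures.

I = a⁴/12 = 94.1⁴/12 = 6.534×10^6 mm⁴
A = 8.855×10^3 mm²;  r_min = √(I/A) = √(6.534×10^6/8.855×10^3) = 27.16 mm
L_e = K·L = 0.7 × 4.05 m = 2.835 m = 2835.0 mm
λ = L_e / r_min = 2835.0 / 27.16 = 104

λ ≈ 104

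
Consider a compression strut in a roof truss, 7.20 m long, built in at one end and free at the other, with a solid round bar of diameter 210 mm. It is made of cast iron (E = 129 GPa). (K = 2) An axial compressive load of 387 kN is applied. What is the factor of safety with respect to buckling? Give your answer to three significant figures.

n ≈ 1.51

I = πd⁴/64 = π×210⁴/64 = 9.547×10^7 mm⁴
I = 9.547×10^7 mm⁴ = 9.547×10^-5 m⁴
Effective length L_e = K·L = 2 × 7.20 = 14.40 m
P_cr = π²EI / L_e² = π² × 129×10⁹ × 9.547×10^-5 / 14.40² = 5.862×10^5 N
Factor of safety n = P_cr / P = 586.15 / 387 = 1.51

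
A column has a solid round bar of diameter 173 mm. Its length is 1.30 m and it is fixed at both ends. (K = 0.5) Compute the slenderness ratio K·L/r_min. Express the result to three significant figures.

I = πd⁴/64 = π×173⁴/64 = 4.397×10^7 mm⁴
A = 2.351×10^4 mm²;  r_min = √(I/A) = √(4.397×10^7/2.351×10^4) = 43.25 mm
L_e = K·L = 0.5 × 1.30 m = 0.6500 m = 650.00 mm
λ = L_e / r_min = 650.00 / 43.25 = 15.0

λ ≈ 15.0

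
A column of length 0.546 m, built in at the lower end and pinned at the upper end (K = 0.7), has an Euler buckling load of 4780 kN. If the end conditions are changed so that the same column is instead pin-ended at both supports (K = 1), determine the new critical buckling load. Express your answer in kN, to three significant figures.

P_cr ≈ 2340 kN

P_cr ∝ 1/K², so P_cr,new = P_cr,old × (K_old/K_new)² = 4780 × (0.7/1)²
= 4780 × 0.4900 = 2340 kN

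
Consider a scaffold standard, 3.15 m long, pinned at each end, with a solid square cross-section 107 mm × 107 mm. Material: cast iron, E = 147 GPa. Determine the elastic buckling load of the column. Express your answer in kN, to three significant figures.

P_cr ≈ 1600 kN

I = a⁴/12 = 107⁴/12 = 1.092×10^7 mm⁴
I = 1.092×10^7 mm⁴ = 1.092×10^-5 m⁴
Effective length L_e = K·L = 1 × 3.15 = 3.150 m
P_cr = π²EI / L_e² = π² × 147×10⁹ × 1.092×10^-5 / 3.150² = 1.597×10^6 N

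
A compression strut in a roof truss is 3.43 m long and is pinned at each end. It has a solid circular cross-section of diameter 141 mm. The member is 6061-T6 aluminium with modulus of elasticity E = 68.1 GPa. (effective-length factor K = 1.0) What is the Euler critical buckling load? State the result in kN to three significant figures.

P_cr ≈ 1110 kN

I = πd⁴/64 = π×141⁴/64 = 1.940×10^7 mm⁴
I = 1.940×10^7 mm⁴ = 1.940×10^-5 m⁴
Effective length L_e = K·L = 1 × 3.43 = 3.430 m
P_cr = π²EI / L_e² = π² × 68.1×10⁹ × 1.940×10^-5 / 3.430² = 1.108×10^6 N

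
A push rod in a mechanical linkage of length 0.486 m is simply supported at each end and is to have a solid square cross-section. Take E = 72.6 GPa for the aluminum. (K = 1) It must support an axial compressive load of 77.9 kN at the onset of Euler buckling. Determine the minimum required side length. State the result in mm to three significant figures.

L_e = K·L = 1 × 0.486 = 0.4860 m
Required I = P_cr·L_e²/(π²E) = 7.790×10^4 × 0.4860² / (π² × 7.26×10^10) = 2.568×10^-8 m⁴
I_req = 2.568×10^4 mm⁴
Solid square: I = a⁴/12  ⇒  a = (12I)^(1/4) = (12×2.568×10^4)^(1/4) = 23.6 mm

a ≈ 23.6 mm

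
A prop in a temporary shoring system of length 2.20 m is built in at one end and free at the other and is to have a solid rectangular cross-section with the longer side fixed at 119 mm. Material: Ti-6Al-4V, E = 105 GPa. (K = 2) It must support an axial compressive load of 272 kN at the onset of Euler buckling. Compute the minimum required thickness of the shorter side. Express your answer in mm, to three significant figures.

b ≈ 80.0 mm

L_e = K·L = 2 × 2.20 = 4.400 m
Required I = P_cr·L_e²/(π²E) = 2.720×10^5 × 4.400² / (π² × 1.05×10^11) = 5.081×10^-6 m⁴
I_req = 5.081×10^6 mm⁴
Rectangle, weak axis: I_min = h·b³/12 with h = 119 mm fixed  ⇒  b = (12I/h)^(1/3) = 80.0 mm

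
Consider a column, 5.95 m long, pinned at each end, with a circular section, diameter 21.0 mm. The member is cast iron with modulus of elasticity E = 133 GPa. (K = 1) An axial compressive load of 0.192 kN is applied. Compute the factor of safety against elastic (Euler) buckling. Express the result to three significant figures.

n ≈ 1.84

I = πd⁴/64 = π×21.0⁴/64 = 9.547×10^3 mm⁴
I = 9.547×10^3 mm⁴ = 9.547×10^-9 m⁴
Effective length L_e = K·L = 1 × 5.95 = 5.950 m
P_cr = π²EI / L_e² = π² × 133×10⁹ × 9.547×10^-9 / 5.950² = 354.0 N
Factor of safety n = P_cr / P = 0.35397 / 0.192 = 1.84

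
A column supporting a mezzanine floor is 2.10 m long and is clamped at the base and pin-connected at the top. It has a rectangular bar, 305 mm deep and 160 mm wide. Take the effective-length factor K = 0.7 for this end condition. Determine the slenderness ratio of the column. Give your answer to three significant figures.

λ ≈ 31.8

For a rectangle r_min = b/√12 = 160/√12 = 46.19 mm
L_e = K·L = 0.7 × 2.10 m = 1.470 m = 1470.0 mm
λ = L_e / r_min = 1470.0 / 46.19 = 31.8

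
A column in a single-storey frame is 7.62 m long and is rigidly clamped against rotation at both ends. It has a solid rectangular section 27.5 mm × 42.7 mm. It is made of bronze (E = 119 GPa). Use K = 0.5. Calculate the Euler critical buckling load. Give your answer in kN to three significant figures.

P_cr ≈ 5.99 kN

Buckling occurs about the weak axis: I_min = h·b³/12 with b = 27.5 mm (the shorter side).
I_min = 42.7×27.5³/12 = 7.400×10^4 mm⁴
I = 7.400×10^4 mm⁴ = 7.400×10^-8 m⁴
Effective length L_e = K·L = 0.5 × 7.62 = 3.810 m
P_cr = π²EI / L_e² = π² × 119×10⁹ × 7.400×10^-8 / 3.810² = 5.987×10^3 N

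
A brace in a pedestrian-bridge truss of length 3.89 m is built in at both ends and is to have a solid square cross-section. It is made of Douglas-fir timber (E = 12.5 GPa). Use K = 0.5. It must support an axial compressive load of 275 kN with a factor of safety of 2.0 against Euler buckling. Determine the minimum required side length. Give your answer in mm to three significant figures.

a ≈ 119 mm

Required P_cr = n·P = 2.0 × 275 = 550.0 kN
L_e = K·L = 0.5 × 3.89 = 1.945 m
Required I = P_cr·L_e²/(π²E) = 5.500×10^5 × 1.945² / (π² × 1.25×10^10) = 1.687×10^-5 m⁴
I_req = 1.687×10^7 mm⁴
Solid square: I = a⁴/12  ⇒  a = (12I)^(1/4) = (12×1.687×10^7)^(1/4) = 119 mm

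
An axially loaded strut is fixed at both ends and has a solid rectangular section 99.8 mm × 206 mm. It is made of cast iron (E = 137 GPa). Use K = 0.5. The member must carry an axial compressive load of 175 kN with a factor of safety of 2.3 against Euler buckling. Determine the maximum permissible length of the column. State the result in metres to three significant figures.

Buckling occurs about the weak axis: I_min = h·b³/12 with b = 99.8 mm (the shorter side).
I_min = 206×99.8³/12 = 1.706×10^7 mm⁴
I = 1.706×10^-5 m⁴
Required critical load P_cr = n·P = 2.3 × 175 = 402.5 kN = 4.025×10^5 N
From P_cr = π²EI/(K·L)²:  L = (1/K)·√(π²EI/P_cr) = (1/0.5)·√(π²×1.37×10^11×1.706×10^-5/4.025×10^5)
L = 15.1 m

L_max ≈ 15.1 m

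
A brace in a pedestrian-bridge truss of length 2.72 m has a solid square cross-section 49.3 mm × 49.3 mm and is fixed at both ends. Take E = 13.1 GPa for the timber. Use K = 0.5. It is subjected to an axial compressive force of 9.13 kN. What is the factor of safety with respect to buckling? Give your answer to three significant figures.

I = a⁴/12 = 49.3⁴/12 = 4.923×10^5 mm⁴
I = 4.923×10^5 mm⁴ = 4.923×10^-7 m⁴
Effective length L_e = K·L = 0.5 × 2.72 = 1.360 m
P_cr = π²EI / L_e² = π² × 13.1×10⁹ × 4.923×10^-7 / 1.360² = 3.441×10^4 N
Factor of safety n = P_cr / P = 34.411 / 9.13 = 3.77

n ≈ 3.77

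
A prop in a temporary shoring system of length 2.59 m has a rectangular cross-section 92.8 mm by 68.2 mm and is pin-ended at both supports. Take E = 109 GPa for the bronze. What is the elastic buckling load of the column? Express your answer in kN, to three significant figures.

P_cr ≈ 393 kN

Buckling occurs about the weak axis: I_min = h·b³/12 with b = 68.2 mm (the shorter side).
I_min = 92.8×68.2³/12 = 2.453×10^6 mm⁴
I = 2.453×10^6 mm⁴ = 2.453×10^-6 m⁴
Effective length L_e = K·L = 1 × 2.59 = 2.590 m
P_cr = π²EI / L_e² = π² × 109×10⁹ × 2.453×10^-6 / 2.590² = 3.934×10^5 N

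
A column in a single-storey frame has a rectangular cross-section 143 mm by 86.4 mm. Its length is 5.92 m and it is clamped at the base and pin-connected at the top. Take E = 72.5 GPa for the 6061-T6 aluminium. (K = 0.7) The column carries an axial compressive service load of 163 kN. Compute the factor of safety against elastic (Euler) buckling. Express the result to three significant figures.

n ≈ 1.96

Buckling occurs about the weak axis: I_min = h·b³/12 with b = 86.4 mm (the shorter side).
I_min = 143×86.4³/12 = 7.686×10^6 mm⁴
I = 7.686×10^6 mm⁴ = 7.686×10^-6 m⁴
Effective length L_e = K·L = 0.7 × 5.92 = 4.144 m
P_cr = π²EI / L_e² = π² × 72.5×10⁹ × 7.686×10^-6 / 4.144² = 3.203×10^5 N
Factor of safety n = P_cr / P = 320.25 / 163 = 1.96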